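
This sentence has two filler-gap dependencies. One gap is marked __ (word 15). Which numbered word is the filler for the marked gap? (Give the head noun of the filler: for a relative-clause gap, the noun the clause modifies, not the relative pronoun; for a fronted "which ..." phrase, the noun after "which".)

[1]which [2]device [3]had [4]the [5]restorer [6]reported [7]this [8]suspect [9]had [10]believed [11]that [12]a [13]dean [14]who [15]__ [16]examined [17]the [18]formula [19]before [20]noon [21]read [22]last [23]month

The marked gap is inside the relative clause, the subject of "examined".
Its filler is the head noun "dean" (via "who"), at word 13.
(The other dependency links word 2 to a gap after word 21.)

13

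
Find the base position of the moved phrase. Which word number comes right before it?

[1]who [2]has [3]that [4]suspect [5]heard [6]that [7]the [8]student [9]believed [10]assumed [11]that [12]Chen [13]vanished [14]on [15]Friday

9

The displaced element is "who" (word 1).
It is linked across 2 clause boundaries (that → Ø).
It functions as the subject of "assumed", so the gap sits immediately after word 9 ("believed").
Base order: That suspect has heard that the student believed that who assumed that Chen vanished on Friday.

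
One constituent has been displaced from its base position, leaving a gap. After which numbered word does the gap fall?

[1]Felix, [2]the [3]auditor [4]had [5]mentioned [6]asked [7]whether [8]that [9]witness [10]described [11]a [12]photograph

The displaced element is "Felix" (word 1).
It is linked across 1 clause boundary (Ø).
It functions as the subject of "asked", so the gap sits immediately after word 5 ("mentioned").
Base order: The auditor had mentioned Felix asked whether that witness described a photograph.

5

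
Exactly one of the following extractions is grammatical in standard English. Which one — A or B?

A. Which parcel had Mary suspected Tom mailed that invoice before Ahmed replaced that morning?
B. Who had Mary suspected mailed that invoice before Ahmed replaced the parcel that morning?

In A, the wh-phrase is extracted from inside an adjunct island (introduced by "before"), which blocks movement.
In B, the extraction path crosses only that-complement boundaries, which are transparent.
So B is grammatical.

B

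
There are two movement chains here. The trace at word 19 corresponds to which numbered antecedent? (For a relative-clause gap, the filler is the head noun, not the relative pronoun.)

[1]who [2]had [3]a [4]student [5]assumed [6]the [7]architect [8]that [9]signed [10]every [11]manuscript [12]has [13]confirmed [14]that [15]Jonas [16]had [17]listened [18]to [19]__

The marked gap is the object of the preposition "to" of "listened".
Its filler is the fronted wh-phrase "who", at word 1.
(The other dependency links word 7 to a gap after word 8.)

1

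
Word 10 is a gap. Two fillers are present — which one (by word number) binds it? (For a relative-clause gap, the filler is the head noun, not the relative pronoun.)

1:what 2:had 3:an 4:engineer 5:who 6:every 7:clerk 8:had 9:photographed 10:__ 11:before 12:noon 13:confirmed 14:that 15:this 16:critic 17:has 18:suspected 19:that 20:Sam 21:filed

4

The marked gap is inside the relative clause, the direct object of "photographed".
Its filler is the head noun "engineer" (via "who"), at word 4.
(The other dependency links word 1 to a gap after word 21.)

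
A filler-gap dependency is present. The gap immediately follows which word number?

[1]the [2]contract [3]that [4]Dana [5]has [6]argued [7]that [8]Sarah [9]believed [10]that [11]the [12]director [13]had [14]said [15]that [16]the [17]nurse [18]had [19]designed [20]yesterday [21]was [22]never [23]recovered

The displaced element is "the contract" (word 2).
It is linked across 3 clause boundaries (that → that → that).
It functions as the direct object of "designed", so the gap sits immediately after word 19 ("designed").
Base order: Dana has argued that Sarah believed that the director had said that the nurse had designed the contract yesterday.

19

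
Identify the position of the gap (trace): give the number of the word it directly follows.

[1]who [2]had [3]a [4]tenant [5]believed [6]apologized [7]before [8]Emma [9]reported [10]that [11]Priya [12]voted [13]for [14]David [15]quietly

5

The displaced element is "who" (word 1).
It is linked across 1 clause boundary (Ø).
It functions as the subject of "apologized", so the gap sits immediately after word 5 ("believed").
Base order: A tenant had believed that who apologized before Emma reported that Priya voted for David quietly.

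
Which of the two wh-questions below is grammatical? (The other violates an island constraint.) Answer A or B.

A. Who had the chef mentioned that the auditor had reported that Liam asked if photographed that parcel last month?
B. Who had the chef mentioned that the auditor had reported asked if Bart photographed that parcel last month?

B

In A, the wh-phrase is extracted from inside a wh-island (introduced by "if"), which blocks movement.
In B, the extraction path crosses only that-complement boundaries, which are transparent.
So B is grammatical.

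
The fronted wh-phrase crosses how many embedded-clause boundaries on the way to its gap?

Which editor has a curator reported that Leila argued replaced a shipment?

2

"which editor" is extracted from the subject of "replaced".
Boundaries crossed, outermost first: [that], [Ø] — 2 in total.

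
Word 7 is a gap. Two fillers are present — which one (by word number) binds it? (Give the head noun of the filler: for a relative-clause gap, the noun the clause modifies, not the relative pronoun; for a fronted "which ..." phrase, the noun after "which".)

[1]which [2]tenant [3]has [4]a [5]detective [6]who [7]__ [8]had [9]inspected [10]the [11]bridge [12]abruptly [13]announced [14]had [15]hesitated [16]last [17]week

The marked gap is inside the relative clause, the subject of "inspected".
Its filler is the head noun "detective" (via "who"), at word 5.
(The other dependency links word 2 to a gap after word 13.)

5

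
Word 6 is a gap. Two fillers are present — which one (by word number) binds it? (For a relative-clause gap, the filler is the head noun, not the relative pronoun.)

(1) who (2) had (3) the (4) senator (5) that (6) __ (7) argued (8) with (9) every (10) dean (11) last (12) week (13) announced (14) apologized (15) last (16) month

The marked gap is inside the relative clause, the subject of "argued".
Its filler is the head noun "senator" (via "that"), at word 4.
(The other dependency links word 1 to a gap after word 13.)

4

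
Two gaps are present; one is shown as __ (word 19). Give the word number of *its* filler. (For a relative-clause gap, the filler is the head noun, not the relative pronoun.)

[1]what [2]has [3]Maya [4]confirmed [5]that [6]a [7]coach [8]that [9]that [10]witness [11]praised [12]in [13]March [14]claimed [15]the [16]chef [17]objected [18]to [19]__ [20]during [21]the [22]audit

The marked gap is the object of the preposition "to" of "objected".
Its filler is the fronted wh-phrase "what", at word 1.
(The other dependency links word 7 to a gap after word 11.)

1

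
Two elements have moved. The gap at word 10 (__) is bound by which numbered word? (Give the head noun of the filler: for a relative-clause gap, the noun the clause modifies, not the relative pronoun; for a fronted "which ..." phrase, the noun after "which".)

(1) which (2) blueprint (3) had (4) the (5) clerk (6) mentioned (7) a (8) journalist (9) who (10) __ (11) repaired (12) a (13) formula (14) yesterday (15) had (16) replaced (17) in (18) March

The marked gap is inside the relative clause, the subject of "repaired".
Its filler is the head noun "journalist" (via "who"), at word 8.
(The other dependency links word 2 to a gap after word 16.)

8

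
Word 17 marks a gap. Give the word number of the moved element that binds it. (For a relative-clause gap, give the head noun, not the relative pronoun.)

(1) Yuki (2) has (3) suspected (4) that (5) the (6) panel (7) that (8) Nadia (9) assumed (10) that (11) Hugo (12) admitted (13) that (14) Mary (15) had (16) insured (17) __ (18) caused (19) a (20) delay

The gap at 17 is the object of "insured", inside a relative clause.
The relative pronoun is "that" (word 7); it is bound by the head noun immediately before it.
Its filler is the head noun "panel", at word 6.

6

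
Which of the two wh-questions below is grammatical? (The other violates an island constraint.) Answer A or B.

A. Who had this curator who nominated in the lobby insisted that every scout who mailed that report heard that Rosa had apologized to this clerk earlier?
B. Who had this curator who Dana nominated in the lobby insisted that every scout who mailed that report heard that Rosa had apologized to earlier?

In A, the wh-phrase is extracted from inside a complex-NP island (relative clause) (introduced by "who"), which blocks movement.
In B, the extraction path crosses only that-complement boundaries, which are transparent.
So B is grammatical.

B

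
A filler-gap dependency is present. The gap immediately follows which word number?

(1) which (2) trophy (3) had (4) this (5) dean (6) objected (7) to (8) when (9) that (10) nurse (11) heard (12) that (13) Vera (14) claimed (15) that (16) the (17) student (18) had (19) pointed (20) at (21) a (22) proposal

7

The displaced element is "which trophy" (word 2).
It functions as the object of the preposition "to" of "objected", so the gap sits immediately after word 7 ("to").
Base order: This dean had objected to which trophy when that nurse heard that Vera claimed that the student had pointed at a proposal.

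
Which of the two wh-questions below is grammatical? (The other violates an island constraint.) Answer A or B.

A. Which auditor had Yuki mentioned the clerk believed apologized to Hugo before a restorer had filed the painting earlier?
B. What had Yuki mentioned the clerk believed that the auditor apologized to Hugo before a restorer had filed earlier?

In B, the wh-phrase is extracted from inside an adjunct island (introduced by "before"), which blocks movement.
In A, the extraction path crosses only that-complement boundaries, which are transparent.
So A is grammatical.

A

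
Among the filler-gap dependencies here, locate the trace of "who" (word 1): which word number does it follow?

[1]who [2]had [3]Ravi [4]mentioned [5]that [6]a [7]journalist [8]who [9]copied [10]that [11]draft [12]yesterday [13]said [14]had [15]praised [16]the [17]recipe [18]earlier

13

The displaced element is "who" (word 1).
It is linked across 2 clause boundaries (that → Ø).
It functions as the subject of "praised", so the gap sits immediately after word 13 ("said").
Base order: Ravi had mentioned that a journalist who copied that draft yesterday said who had praised the recipe earlier.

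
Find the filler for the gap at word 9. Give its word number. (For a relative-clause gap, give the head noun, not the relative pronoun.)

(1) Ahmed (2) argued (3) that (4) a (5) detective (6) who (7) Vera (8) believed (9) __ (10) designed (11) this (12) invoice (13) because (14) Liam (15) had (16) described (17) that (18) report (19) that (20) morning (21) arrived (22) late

5

The gap at 9 is the subject of "designed", inside a relative clause.
The relative pronoun is "who" (word 6); it is bound by the head noun immediately before it.
Its filler is the head noun "detective", at word 5.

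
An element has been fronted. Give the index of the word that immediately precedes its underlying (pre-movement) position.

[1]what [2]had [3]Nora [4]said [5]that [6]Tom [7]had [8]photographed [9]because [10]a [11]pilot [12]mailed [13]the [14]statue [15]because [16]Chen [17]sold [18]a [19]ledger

8

The displaced element is "what" (word 1).
It is linked across 1 clause boundary (that).
It functions as the direct object of "photographed", so the gap sits immediately after word 8 ("photographed").
Base order: Nora had said that Tom had photographed what because a pilot mailed the statue because Chen sold a ledger.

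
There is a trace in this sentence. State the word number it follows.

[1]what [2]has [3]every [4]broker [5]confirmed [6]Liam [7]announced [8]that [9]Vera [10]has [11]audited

11

The displaced element is "what" (word 1).
It is linked across 2 clause boundaries (Ø → that).
It functions as the direct object of "audited", so the gap sits immediately after word 11 ("audited").
Base order: Every broker has confirmed Liam announced that Vera has audited what.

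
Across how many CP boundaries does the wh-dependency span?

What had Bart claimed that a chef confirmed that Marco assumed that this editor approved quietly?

"what" is extracted from the object of "approved".
Boundaries crossed, outermost first: [that], [that], [that] — 3 in total.

3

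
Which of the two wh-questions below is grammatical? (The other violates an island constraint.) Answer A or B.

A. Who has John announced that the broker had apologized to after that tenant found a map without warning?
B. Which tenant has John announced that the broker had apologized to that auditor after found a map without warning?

A

In B, the wh-phrase is extracted from inside an adjunct island (introduced by "after"), which blocks movement.
In A, the extraction path crosses only that-complement boundaries, which are transparent.
So A is grammatical.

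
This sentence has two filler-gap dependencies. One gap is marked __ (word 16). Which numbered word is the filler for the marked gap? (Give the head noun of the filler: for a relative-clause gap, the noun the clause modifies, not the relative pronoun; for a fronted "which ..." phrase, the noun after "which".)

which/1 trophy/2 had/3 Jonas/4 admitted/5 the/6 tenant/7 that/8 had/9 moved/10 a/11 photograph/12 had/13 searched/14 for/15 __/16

2

The marked gap is the object of the preposition "for" of "searched".
Its filler is the fronted wh-phrase "which trophy", at word 2.
(The other dependency links word 7 to a gap after word 8.)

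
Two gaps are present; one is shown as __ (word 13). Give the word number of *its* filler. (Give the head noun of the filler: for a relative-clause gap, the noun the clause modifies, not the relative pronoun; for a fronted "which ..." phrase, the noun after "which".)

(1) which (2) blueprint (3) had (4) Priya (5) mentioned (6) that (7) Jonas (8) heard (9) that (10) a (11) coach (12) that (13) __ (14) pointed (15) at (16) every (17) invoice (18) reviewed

The marked gap is inside the relative clause, the subject of "pointed".
Its filler is the head noun "coach" (via "that"), at word 11.
(The other dependency links word 2 to a gap after word 18.)

11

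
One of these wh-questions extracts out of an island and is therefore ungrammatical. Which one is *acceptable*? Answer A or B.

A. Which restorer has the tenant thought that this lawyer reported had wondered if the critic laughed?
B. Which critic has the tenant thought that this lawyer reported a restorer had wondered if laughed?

A

In B, the wh-phrase is extracted from inside a wh-island (introduced by "if"), which blocks movement.
In A, the extraction path crosses only that-complement boundaries, which are transparent.
So A is grammatical.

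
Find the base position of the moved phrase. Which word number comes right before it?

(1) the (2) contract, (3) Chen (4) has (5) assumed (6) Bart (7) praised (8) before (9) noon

The displaced element is "the contract" (word 2).
It is linked across 1 clause boundary (Ø).
It functions as the direct object of "praised", so the gap sits immediately after word 7 ("praised").
Base order: Chen has assumed Bart praised the contract before noon.

7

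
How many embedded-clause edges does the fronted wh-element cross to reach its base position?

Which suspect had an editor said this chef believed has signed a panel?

2

"which suspect" is extracted from the subject of "signed".
Boundaries crossed, outermost first: [Ø], [Ø] — 2 in total.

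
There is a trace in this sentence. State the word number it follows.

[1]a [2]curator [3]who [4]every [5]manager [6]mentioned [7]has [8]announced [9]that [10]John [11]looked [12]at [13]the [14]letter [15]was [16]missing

The displaced element is "a curator" (word 2).
It is linked across 1 clause boundary (Ø).
It functions as the subject of "announced", so the gap sits immediately after word 6 ("mentioned").
Base order: Every manager mentioned that a curator has announced that John looked at the letter.

6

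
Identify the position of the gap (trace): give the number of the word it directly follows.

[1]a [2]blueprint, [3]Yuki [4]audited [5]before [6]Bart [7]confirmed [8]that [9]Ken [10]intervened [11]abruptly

The displaced element is "a blueprint" (word 2).
It functions as the direct object of "audited", so the gap sits immediately after word 4 ("audited").
Base order: Yuki audited a blueprint before Bart confirmed that Ken intervened abruptly.

4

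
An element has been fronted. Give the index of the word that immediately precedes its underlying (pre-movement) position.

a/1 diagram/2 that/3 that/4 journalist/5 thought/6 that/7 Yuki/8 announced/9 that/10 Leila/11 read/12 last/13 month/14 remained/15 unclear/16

12

The displaced element is "a diagram" (word 2).
It is linked across 2 clause boundaries (that → that).
It functions as the direct object of "read", so the gap sits immediately after word 12 ("read").
Base order: That journalist thought that Yuki announced that Leila read a diagram last month.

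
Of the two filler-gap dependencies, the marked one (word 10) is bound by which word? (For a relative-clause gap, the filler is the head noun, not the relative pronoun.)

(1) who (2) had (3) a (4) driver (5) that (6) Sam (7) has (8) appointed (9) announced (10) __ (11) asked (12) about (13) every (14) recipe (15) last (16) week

1

The marked gap is the subject of "asked".
Its filler is the fronted wh-phrase "who", at word 1.
(The other dependency links word 4 to a gap after word 8.)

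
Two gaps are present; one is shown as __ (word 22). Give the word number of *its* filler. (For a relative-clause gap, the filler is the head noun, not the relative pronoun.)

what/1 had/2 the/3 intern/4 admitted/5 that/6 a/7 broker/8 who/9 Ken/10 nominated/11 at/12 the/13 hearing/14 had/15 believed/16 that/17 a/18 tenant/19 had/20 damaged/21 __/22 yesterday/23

The marked gap is the direct object of "damaged".
Its filler is the fronted wh-phrase "what", at word 1.
(The other dependency links word 8 to a gap after word 11.)

1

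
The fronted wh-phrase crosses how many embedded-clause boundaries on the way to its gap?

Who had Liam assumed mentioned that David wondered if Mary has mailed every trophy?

"who" is extracted from the subject of "mentioned".
Boundaries crossed, outermost first: [Ø] — 1 in total.

1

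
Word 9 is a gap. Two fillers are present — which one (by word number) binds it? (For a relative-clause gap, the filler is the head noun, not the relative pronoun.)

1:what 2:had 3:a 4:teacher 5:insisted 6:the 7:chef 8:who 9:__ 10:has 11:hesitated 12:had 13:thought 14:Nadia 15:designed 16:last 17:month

7

The marked gap is inside the relative clause, the subject of "hesitated".
Its filler is the head noun "chef" (via "who"), at word 7.
(The other dependency links word 1 to a gap after word 15.)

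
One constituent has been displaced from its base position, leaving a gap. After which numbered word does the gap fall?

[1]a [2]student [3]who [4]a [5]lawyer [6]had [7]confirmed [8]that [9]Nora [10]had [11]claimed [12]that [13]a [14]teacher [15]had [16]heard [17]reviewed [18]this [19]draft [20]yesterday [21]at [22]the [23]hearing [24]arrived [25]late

The displaced element is "a student" (word 2).
It is linked across 3 clause boundaries (that → that → Ø).
It functions as the subject of "reviewed", so the gap sits immediately after word 16 ("heard").
Base order: A lawyer had confirmed that Nora had claimed that a teacher had heard that a student reviewed this draft yesterday at the hearing.

16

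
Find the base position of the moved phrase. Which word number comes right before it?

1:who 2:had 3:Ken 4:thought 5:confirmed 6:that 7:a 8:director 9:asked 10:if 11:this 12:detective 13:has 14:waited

4

The displaced element is "who" (word 1).
It is linked across 1 clause boundary (Ø).
It functions as the subject of "confirmed", so the gap sits immediately after word 4 ("thought").
Base order: Ken had thought that who confirmed that a director asked if this detective has waited.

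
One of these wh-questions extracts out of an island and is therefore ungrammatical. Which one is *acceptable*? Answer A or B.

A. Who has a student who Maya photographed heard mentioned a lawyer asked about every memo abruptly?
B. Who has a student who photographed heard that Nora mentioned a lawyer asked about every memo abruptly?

In B, the wh-phrase is extracted from inside a complex-NP island (relative clause) (introduced by "who"), which blocks movement.
In A, the extraction path crosses only that-complement boundaries, which are transparent.
So A is grammatical.

A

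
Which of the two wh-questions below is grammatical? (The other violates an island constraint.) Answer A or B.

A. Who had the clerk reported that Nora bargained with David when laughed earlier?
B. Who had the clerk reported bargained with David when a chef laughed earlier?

In A, the wh-phrase is extracted from inside an adjunct island (introduced by "when"), which blocks movement.
In B, the extraction path crosses only that-complement boundaries, which are transparent.
So B is grammatical.

B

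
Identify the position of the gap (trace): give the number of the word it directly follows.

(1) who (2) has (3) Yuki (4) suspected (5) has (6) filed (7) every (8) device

4

The displaced element is "who" (word 1).
It is linked across 1 clause boundary (Ø).
It functions as the subject of "filed", so the gap sits immediately after word 4 ("suspected").
Base order: Yuki has suspected that who has filed every device.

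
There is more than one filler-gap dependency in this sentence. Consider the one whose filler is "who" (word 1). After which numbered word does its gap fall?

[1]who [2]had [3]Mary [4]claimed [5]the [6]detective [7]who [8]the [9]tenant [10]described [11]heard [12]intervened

The displaced element is "who" (word 1).
It is linked across 2 clause boundaries (Ø → Ø).
It functions as the subject of "intervened", so the gap sits immediately after word 11 ("heard").
Base order: Mary had claimed the detective who the tenant described heard that who intervened.

11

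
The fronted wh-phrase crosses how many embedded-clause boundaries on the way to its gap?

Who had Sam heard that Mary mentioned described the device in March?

2

"who" is extracted from the subject of "described".
Boundaries crossed, outermost first: [that], [Ø] — 2 in total.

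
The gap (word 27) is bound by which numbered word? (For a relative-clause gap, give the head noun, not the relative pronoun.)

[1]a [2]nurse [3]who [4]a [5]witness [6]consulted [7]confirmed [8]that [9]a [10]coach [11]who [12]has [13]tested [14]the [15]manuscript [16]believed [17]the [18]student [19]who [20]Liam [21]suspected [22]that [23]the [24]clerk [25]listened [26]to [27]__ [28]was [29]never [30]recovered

The gap at 27 is the prepositional object of "listened", inside a relative clause.
The relative pronoun is "who" (word 19); it is bound by the head noun immediately before it.
Its filler is the head noun "student", at word 18.

18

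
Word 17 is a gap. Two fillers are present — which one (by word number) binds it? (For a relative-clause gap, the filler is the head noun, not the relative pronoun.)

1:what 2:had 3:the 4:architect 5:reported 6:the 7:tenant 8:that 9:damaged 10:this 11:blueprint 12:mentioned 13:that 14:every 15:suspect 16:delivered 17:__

The marked gap is the direct object of "delivered".
Its filler is the fronted wh-phrase "what", at word 1.
(The other dependency links word 7 to a gap after word 8.)

1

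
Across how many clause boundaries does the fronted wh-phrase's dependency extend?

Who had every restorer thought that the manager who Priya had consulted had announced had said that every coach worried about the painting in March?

"who" is extracted from the subject of "said".
Boundaries crossed, outermost first: [that], [Ø] — 2 in total.

2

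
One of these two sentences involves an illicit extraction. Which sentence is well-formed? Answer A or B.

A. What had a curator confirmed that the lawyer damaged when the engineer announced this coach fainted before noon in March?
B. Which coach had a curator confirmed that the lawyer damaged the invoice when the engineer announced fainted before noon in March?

In B, the wh-phrase is extracted from inside an adjunct island (introduced by "when"), which blocks movement.
In A, the extraction path crosses only that-complement boundaries, which are transparent.
So A is grammatical.

A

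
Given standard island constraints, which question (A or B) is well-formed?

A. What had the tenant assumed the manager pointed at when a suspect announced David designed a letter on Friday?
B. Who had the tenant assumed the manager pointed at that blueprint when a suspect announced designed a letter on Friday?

In B, the wh-phrase is extracted from inside an adjunct island (introduced by "when"), which blocks movement.
In A, the extraction path crosses only that-complement boundaries, which are transparent.
So A is grammatical.

A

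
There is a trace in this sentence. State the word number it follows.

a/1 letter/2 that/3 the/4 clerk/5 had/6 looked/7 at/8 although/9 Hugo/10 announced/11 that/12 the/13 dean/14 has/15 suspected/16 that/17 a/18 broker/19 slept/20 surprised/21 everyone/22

The displaced element is "a letter" (word 2).
It functions as the object of the preposition "at" of "looked", so the gap sits immediately after word 8 ("at").
Base order: The clerk had looked at a letter although Hugo announced that the dean has suspected that a broker slept.

8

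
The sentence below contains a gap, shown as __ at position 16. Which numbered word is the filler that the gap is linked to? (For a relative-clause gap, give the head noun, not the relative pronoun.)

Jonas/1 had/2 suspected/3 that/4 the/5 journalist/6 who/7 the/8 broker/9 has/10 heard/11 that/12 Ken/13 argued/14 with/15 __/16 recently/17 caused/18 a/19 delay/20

The gap at 16 is the prepositional object of "argued", inside a relative clause.
The relative pronoun is "who" (word 7); it is bound by the head noun immediately before it.
Its filler is the head noun "journalist", at word 6.

6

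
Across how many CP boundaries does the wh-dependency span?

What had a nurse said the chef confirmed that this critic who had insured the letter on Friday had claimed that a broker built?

3

"what" is extracted from the object of "built".
Boundaries crossed, outermost first: [Ø], [that], [that] — 3 in total.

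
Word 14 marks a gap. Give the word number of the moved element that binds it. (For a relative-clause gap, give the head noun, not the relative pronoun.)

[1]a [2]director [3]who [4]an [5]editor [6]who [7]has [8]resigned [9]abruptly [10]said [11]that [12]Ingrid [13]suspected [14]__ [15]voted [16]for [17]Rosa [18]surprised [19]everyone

2

The gap at 14 is the subject of "voted", inside a relative clause.
The relative pronoun is "who" (word 3); it is bound by the head noun immediately before it.
Its filler is the head noun "director", at word 2.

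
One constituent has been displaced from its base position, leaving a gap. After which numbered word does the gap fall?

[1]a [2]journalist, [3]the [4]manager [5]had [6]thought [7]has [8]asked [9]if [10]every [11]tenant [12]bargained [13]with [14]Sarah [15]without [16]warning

6

The displaced element is "a journalist" (word 2).
It is linked across 1 clause boundary (Ø).
It functions as the subject of "asked", so the gap sits immediately after word 6 ("thought").
Base order: The manager had thought that a journalist has asked if every tenant bargained with Sarah without warning.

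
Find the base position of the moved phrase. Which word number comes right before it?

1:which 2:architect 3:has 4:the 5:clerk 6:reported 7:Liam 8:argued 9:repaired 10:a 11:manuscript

The displaced element is "which architect" (word 2).
It is linked across 2 clause boundaries (Ø → Ø).
It functions as the subject of "repaired", so the gap sits immediately after word 8 ("argued").
Base order: The clerk has reported Liam argued which architect repaired a manuscript.

8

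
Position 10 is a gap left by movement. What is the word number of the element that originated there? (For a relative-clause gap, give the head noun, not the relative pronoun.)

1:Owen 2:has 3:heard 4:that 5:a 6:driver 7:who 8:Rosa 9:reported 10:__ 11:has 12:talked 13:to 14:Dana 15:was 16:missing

The gap at 10 is the subject of "talked", inside a relative clause.
The relative pronoun is "who" (word 7); it is bound by the head noun immediately before it.
Its filler is the head noun "driver", at word 6.

6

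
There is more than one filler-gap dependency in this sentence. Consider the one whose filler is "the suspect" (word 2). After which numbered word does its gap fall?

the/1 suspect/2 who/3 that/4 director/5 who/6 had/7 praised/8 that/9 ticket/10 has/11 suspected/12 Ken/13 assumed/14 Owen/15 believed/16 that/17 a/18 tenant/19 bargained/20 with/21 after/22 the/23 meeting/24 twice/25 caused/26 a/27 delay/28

21

The displaced element is "the suspect" (word 2).
It is linked across 3 clause boundaries (Ø → Ø → that).
It functions as the object of the preposition "with" of "bargained", so the gap sits immediately after word 21 ("with").
Base order: That director who had praised that ticket has suspected Ken assumed Owen believed that a tenant bargained with the suspect after the meeting twice.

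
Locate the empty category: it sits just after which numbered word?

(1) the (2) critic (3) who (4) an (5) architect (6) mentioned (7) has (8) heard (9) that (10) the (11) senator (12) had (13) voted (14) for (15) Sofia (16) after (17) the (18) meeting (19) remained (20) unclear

The displaced element is "the critic" (word 2).
It is linked across 1 clause boundary (Ø).
It functions as the subject of "heard", so the gap sits immediately after word 6 ("mentioned").
Base order: An architect mentioned that the critic has heard that the senator had voted for Sofia after the meeting.

6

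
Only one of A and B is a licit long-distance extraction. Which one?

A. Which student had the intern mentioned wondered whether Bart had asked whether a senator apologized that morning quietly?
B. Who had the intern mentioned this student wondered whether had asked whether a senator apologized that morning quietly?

In B, the wh-phrase is extracted from inside a wh-island (introduced by "whether"), which blocks movement.
In A, the extraction path crosses only that-complement boundaries, which are transparent.
So A is grammatical.

A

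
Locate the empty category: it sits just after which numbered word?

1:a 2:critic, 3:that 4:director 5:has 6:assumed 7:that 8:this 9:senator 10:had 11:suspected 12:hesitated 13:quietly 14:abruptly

11

The displaced element is "a critic" (word 2).
It is linked across 2 clause boundaries (that → Ø).
It functions as the subject of "hesitated", so the gap sits immediately after word 11 ("suspected").
Base order: That director has assumed that this senator had suspected that a critic hesitated quietly abruptly.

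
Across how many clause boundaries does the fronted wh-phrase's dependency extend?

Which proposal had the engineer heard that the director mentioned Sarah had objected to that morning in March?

"which proposal" is extracted from the PP object of "objected".
Boundaries crossed, outermost first: [that], [Ø] — 2 in total.

2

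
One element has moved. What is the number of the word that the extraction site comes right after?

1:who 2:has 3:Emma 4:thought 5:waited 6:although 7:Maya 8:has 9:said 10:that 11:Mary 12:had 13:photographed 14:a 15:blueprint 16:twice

4

The displaced element is "who" (word 1).
It is linked across 1 clause boundary (Ø).
It functions as the subject of "waited", so the gap sits immediately after word 4 ("thought").
Base order: Emma has thought who waited although Maya has said that Mary had photographed a blueprint twice.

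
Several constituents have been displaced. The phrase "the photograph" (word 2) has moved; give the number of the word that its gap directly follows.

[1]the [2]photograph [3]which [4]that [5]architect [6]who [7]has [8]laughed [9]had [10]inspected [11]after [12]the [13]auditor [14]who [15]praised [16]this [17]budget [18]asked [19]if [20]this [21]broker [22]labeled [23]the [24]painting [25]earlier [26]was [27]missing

The displaced element is "the photograph" (word 2).
It functions as the direct object of "inspected", so the gap sits immediately after word 10 ("inspected").
Base order: That architect who has laughed had inspected the photograph after the auditor who praised this budget asked if this broker labeled the painting earlier.

10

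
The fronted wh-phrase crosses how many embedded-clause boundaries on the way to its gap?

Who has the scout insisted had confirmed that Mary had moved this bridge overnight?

1

"who" is extracted from the subject of "confirmed".
Boundaries crossed, outermost first: [Ø] — 1 in total.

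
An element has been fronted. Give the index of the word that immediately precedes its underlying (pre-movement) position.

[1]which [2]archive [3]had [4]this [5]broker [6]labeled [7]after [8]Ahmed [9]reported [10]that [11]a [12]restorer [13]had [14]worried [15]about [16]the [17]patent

The displaced element is "which archive" (word 2).
It functions as the direct object of "labeled", so the gap sits immediately after word 6 ("labeled").
Base order: This broker had labeled which archive after Ahmed reported that a restorer had worried about the patent.

6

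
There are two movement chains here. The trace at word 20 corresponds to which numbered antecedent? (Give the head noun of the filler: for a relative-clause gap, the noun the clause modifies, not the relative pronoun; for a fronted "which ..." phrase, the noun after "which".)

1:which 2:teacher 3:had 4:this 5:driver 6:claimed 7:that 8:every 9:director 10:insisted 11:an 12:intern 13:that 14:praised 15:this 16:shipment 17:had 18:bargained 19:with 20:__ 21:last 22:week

The marked gap is the object of the preposition "with" of "bargained".
Its filler is the fronted wh-phrase "which teacher", at word 2.
(The other dependency links word 12 to a gap after word 13.)

2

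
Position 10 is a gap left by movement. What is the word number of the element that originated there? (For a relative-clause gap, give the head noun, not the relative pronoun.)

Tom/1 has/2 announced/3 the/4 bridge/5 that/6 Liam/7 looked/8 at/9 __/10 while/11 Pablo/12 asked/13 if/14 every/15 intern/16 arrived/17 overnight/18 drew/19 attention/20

5

The gap at 10 is the prepositional object of "looked", inside a relative clause.
The relative pronoun is "that" (word 6); it is bound by the head noun immediately before it.
Its filler is the head noun "bridge", at word 5.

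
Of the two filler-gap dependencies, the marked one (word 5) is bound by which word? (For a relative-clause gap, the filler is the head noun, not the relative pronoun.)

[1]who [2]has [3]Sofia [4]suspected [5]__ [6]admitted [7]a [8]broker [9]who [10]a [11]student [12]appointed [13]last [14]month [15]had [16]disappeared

1

The marked gap is the subject of "admitted".
Its filler is the fronted wh-phrase "who", at word 1.
(The other dependency links word 8 to a gap after word 12.)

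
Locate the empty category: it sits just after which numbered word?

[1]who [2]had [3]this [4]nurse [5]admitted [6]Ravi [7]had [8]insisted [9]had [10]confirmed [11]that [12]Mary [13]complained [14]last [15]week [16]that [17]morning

The displaced element is "who" (word 1).
It is linked across 2 clause boundaries (Ø → Ø).
It functions as the subject of "confirmed", so the gap sits immediately after word 8 ("insisted").
Base order: This nurse had admitted Ravi had insisted that who had confirmed that Mary complained last week that morning.

8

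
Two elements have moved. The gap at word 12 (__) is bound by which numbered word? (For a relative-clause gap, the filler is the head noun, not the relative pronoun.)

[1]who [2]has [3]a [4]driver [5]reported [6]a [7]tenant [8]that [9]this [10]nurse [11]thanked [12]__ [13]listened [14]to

The marked gap is inside the relative clause, the direct object of "thanked".
Its filler is the head noun "tenant" (via "that"), at word 7.
(The other dependency links word 1 to a gap after word 14.)

7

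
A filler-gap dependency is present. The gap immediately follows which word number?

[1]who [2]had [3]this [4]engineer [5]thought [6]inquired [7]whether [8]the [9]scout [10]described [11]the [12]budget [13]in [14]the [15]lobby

The displaced element is "who" (word 1).
It is linked across 1 clause boundary (Ø).
It functions as the subject of "inquired", so the gap sits immediately after word 5 ("thought").
Base order: This engineer had thought that who inquired whether the scout described the budget in the lobby.

5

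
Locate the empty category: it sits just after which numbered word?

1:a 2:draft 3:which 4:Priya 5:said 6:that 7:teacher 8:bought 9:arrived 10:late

8

The displaced element is "a draft" (word 2).
It is linked across 1 clause boundary (Ø).
It functions as the direct object of "bought", so the gap sits immediately after word 8 ("bought").
Base order: Priya said that teacher bought a draft.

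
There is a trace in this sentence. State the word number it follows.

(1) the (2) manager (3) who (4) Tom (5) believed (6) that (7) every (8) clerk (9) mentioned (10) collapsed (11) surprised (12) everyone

9

The displaced element is "the manager" (word 2).
It is linked across 2 clause boundaries (that → Ø).
It functions as the subject of "collapsed", so the gap sits immediately after word 9 ("mentioned").
Base order: Tom believed that every clerk mentioned that the manager collapsed.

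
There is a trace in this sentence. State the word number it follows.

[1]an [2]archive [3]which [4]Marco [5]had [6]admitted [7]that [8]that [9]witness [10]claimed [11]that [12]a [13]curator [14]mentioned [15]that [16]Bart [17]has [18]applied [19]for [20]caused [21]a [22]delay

19

The displaced element is "an archive" (word 2).
It is linked across 3 clause boundaries (that → that → that).
It functions as the object of the preposition "for" of "applied", so the gap sits immediately after word 19 ("for").
Base order: Marco had admitted that that witness claimed that a curator mentioned that Bart has applied for an archive.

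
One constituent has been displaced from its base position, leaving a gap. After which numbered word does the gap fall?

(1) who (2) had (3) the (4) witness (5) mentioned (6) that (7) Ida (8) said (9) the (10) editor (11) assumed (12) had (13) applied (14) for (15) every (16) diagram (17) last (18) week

The displaced element is "who" (word 1).
It is linked across 3 clause boundaries (that → Ø → Ø).
It functions as the subject of "applied", so the gap sits immediately after word 11 ("assumed").
Base order: The witness had mentioned that Ida said the editor assumed that who had applied for every diagram last week.

11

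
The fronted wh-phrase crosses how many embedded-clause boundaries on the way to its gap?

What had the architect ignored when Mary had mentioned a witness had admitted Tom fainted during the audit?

"what" originates inside the matrix clause — no clause boundary is crossed.

0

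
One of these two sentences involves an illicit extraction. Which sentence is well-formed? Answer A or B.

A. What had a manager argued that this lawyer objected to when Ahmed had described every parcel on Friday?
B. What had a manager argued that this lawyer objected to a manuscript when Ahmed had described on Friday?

In B, the wh-phrase is extracted from inside an adjunct island (introduced by "when"), which blocks movement.
In A, the extraction path crosses only that-complement boundaries, which are transparent.
So A is grammatical.

A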